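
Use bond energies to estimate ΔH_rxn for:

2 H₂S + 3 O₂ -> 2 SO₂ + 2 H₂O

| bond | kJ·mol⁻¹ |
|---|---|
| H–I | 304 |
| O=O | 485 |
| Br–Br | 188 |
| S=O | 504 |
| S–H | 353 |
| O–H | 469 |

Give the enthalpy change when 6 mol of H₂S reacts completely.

ΔH = −3075 kJ

Bonds broken (reactants):
  O=O: 3 × 485 = 1455
  S–H: 4 × 353 = 1412
  Σ(broken) = 2867 kJ
Bonds formed (products):
  O–H: 4 × 469 = 1876
  S=O: 4 × 504 = 2016
  Σ(formed) = 3892 kJ
ΔH = Σ(broken) − Σ(formed) = 2867 − 3892 = −1025 kJ
For 3× the reaction as written: 3 × (−1025) = −3075 kJ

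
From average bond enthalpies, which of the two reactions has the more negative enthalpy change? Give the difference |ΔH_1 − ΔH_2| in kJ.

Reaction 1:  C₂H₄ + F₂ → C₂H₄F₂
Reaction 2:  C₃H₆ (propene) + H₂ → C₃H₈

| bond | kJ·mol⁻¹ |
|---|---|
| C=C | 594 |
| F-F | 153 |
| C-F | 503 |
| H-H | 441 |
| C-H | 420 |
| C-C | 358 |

Reaction 1:
  Bonds broken (reactants):
    C-H: 4 × 420 = 1680
    C=C: 1 × 594 = 594
    F-F: 1 × 153 = 153
    Σ(broken) = 2427 kJ
  Bonds formed (products):
    C-C: 1 × 358 = 358
    C-F: 2 × 503 = 1006
    C-H: 4 × 420 = 1680
    Σ(formed) = 3044 kJ
  ΔH_1 = 2427 − 3044 = −617 kJ
Reaction 2:
  Bonds broken (reactants):
    C-C: 1 × 358 = 358
    C-H: 6 × 420 = 2520
    C=C: 1 × 594 = 594
    H-H: 1 × 441 = 441
    Σ(broken) = 3913 kJ
  Bonds formed (products):
    C-C: 2 × 358 = 716
    C-H: 8 × 420 = 3360
    Σ(formed) = 4076 kJ
  ΔH_2 = 3913 − 4076 = −163 kJ
ΔH_1 − ΔH_2 = −454 kJ, so reaction 1 has the more negative ΔH; |ΔH_1 − ΔH_2| = 454 kJ.

Reaction 1, by 454 kJ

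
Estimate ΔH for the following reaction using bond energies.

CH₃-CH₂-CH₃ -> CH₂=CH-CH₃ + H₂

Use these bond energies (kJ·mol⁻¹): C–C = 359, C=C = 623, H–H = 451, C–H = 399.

Bonds broken (reactants):
  C–C: 2 × 359 = 718
  C–H: 8 × 399 = 3192
  Σ(broken) = 3910 kJ
Bonds formed (products):
  C–C: 1 × 359 = 359
  C–H: 6 × 399 = 2394
  C=C: 1 × 623 = 623
  H–H: 1 × 451 = 451
  Σ(formed) = 3827 kJ
ΔH = Σ(broken) − Σ(formed) = 3910 − 3827 = +83 kJ

ΔH ≈ +83 kJ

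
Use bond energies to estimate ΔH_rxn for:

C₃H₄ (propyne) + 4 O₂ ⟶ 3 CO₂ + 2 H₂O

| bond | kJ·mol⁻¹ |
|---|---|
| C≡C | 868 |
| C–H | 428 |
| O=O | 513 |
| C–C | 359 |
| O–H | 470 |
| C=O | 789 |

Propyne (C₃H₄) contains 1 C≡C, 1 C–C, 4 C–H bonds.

ΔH ≈ −1623 kJ

Bonds broken (reactants):
  C≡C: 1 × 868 = 868
  C–C: 1 × 359 = 359
  C–H: 4 × 428 = 1712
  O=O: 4 × 513 = 2052
  Σ(broken) = 4991 kJ
Bonds formed (products):
  C=O: 6 × 789 = 4734
  O–H: 4 × 470 = 1880
  Σ(formed) = 6614 kJ
ΔH = Σ(broken) − Σ(formed) = 4991 − 6614 = −1623 kJ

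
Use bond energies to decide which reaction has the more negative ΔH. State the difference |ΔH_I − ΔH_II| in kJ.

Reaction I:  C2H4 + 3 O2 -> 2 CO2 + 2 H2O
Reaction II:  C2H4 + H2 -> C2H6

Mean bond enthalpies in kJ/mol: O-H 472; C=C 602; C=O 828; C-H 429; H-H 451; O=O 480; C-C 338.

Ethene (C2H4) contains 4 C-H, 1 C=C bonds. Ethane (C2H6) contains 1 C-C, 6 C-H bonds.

Reaction I, by 1299 kJ

Reaction I:
  Bonds broken (reactants):
    C-H: 4 × 429 = 1716
    C=C: 1 × 602 = 602
    O=O: 3 × 480 = 1440
    Σ(broken) = 3758 kJ
  Bonds formed (products):
    C=O: 4 × 828 = 3312
    O-H: 4 × 472 = 1888
    Σ(formed) = 5200 kJ
  ΔH_I = 3758 − 5200 = −1442 kJ
Reaction II:
  Bonds broken (reactants):
    C-H: 4 × 429 = 1716
    C=C: 1 × 602 = 602
    H-H: 1 × 451 = 451
    Σ(broken) = 2769 kJ
  Bonds formed (products):
    C-C: 1 × 338 = 338
    C-H: 6 × 429 = 2574
    Σ(formed) = 2912 kJ
  ΔH_II = 2769 − 2912 = −143 kJ
ΔH_I − ΔH_II = −1299 kJ, so reaction I has the more negative ΔH; |ΔH_I − ΔH_II| = 1299 kJ.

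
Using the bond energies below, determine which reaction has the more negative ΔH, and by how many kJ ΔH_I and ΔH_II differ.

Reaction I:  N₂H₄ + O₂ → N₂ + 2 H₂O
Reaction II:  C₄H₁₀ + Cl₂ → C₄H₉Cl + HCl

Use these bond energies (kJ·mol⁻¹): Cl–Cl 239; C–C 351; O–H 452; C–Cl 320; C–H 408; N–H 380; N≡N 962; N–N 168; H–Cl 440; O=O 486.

Reaction I, by 483 kJ

Reaction I:
  Bonds broken (reactants):
    N–H: 4 × 380 = 1520
    N–N: 1 × 168 = 168
    O=O: 1 × 486 = 486
    Σ(broken) = 2174 kJ
  Bonds formed (products):
    N≡N: 1 × 962 = 962
    O–H: 4 × 452 = 1808
    Σ(formed) = 2770 kJ
  ΔH_I = 2174 − 2770 = −596 kJ
Reaction II:
  Bonds broken (reactants):
    C–C: 3 × 351 = 1053
    C–H: 10 × 408 = 4080
    Cl–Cl: 1 × 239 = 239
    Σ(broken) = 5372 kJ
  Bonds formed (products):
    C–C: 3 × 351 = 1053
    C–Cl: 1 × 320 = 320
    C–H: 9 × 408 = 3672
    H–Cl: 1 × 440 = 440
    Σ(formed) = 5485 kJ
  ΔH_II = 5372 − 5485 = −113 kJ
ΔH_I − ΔH_II = −483 kJ, so reaction I has the more negative ΔH; |ΔH_I − ΔH_II| = 483 kJ.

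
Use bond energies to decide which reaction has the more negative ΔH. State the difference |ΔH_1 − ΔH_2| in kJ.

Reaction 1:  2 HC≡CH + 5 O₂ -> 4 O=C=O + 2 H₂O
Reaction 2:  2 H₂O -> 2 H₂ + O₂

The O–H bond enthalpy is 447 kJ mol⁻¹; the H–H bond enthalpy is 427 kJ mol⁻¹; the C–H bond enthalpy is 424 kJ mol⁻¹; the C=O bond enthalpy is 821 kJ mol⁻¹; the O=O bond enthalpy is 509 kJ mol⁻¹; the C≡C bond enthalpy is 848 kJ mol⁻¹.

Reaction 1, by 2844 kJ

Reaction 1:
  Bonds broken (reactants):
    C≡C: 2 × 848 = 1696
    C–H: 4 × 424 = 1696
    O=O: 5 × 509 = 2545
    Σ(broken) = 5937 kJ
  Bonds formed (products):
    C=O: 8 × 821 = 6568
    O–H: 4 × 447 = 1788
    Σ(formed) = 8356 kJ
  ΔH_1 = 5937 − 8356 = −2419 kJ
Reaction 2:
  Bonds broken (reactants):
    O–H: 4 × 447 = 1788
    Σ(broken) = 1788 kJ
  Bonds formed (products):
    H–H: 2 × 427 = 854
    O=O: 1 × 509 = 509
    Σ(formed) = 1363 kJ
  ΔH_2 = 1788 − 1363 = +425 kJ
ΔH_1 − ΔH_2 = −2844 kJ, so reaction 1 has the more negative ΔH; |ΔH_1 − ΔH_2| = 2844 kJ.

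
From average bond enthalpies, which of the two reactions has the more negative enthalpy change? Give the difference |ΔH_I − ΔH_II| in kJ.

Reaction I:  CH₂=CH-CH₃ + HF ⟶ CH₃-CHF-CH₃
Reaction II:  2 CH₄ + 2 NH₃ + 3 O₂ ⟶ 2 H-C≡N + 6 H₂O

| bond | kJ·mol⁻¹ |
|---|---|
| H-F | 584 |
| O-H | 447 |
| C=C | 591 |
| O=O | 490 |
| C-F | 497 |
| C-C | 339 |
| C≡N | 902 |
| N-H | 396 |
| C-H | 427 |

Reaction I:
  Bonds broken (reactants):
    C-C: 1 × 339 = 339
    C-H: 6 × 427 = 2562
    C=C: 1 × 591 = 591
    H-F: 1 × 584 = 584
    Σ(broken) = 4076 kJ
  Bonds formed (products):
    C-C: 2 × 339 = 678
    C-F: 1 × 497 = 497
    C-H: 7 × 427 = 2989
    Σ(formed) = 4164 kJ
  ΔH_I = 4076 − 4164 = −88 kJ
Reaction II:
  Bonds broken (reactants):
    C-H: 8 × 427 = 3416
    N-H: 6 × 396 = 2376
    O=O: 3 × 490 = 1470
    Σ(broken) = 7262 kJ
  Bonds formed (products):
    C≡N: 2 × 902 = 1804
    C-H: 2 × 427 = 854
    O-H: 12 × 447 = 5364
    Σ(formed) = 8022 kJ
  ΔH_II = 7262 − 8022 = −760 kJ
ΔH_I − ΔH_II = +672 kJ, so reaction II has the more negative ΔH; |ΔH_I − ΔH_II| = 672 kJ.

Reaction II, by 672 kJ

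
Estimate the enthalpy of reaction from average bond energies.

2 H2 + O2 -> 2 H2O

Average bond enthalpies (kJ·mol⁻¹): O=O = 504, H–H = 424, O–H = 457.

ΔH ≈ −476 kJ

Bonds broken (reactants):
  H–H: 2 × 424 = 848
  O=O: 1 × 504 = 504
  Σ(broken) = 1352 kJ
Bonds formed (products):
  O–H: 4 × 457 = 1828
  Σ(formed) = 1828 kJ
ΔH = Σ(broken) − Σ(formed) = 1352 − 1828 = −476 kJ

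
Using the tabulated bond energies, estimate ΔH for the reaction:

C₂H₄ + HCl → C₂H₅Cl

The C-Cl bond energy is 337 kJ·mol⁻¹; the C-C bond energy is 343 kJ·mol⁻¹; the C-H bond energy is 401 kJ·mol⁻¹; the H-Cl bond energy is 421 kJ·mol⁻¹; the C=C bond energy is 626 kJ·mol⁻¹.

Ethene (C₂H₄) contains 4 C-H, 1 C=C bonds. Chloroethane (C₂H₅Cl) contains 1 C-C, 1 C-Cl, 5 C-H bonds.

ΔH ≈ −34 kJ

Bonds broken (reactants):
  C-H: 4 × 401 = 1604
  C=C: 1 × 626 = 626
  H-Cl: 1 × 421 = 421
  Σ(broken) = 2651 kJ
Bonds formed (products):
  C-C: 1 × 343 = 343
  C-Cl: 1 × 337 = 337
  C-H: 5 × 401 = 2005
  Σ(formed) = 2685 kJ
ΔH = Σ(broken) − Σ(formed) = 2651 − 2685 = −34 kJ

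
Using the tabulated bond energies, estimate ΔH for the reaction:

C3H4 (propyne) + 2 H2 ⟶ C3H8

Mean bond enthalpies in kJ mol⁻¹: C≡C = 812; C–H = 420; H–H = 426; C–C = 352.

ΔH ≈ −368 kJ

Bonds broken (reactants):
  C≡C: 1 × 812 = 812
  C–C: 1 × 352 = 352
  C–H: 4 × 420 = 1680
  H–H: 2 × 426 = 852
  Σ(broken) = 3696 kJ
Bonds formed (products):
  C–C: 2 × 352 = 704
  C–H: 8 × 420 = 3360
  Σ(formed) = 4064 kJ
ΔH = Σ(broken) − Σ(formed) = 3696 − 4064 = −368 kJ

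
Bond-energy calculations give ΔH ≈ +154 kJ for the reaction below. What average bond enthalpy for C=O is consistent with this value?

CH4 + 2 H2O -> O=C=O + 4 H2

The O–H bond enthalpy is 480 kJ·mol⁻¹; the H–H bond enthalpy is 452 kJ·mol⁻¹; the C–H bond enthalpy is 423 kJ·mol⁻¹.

Let D be the C=O bond energy.
Σ(broken) = 4×423 + 4×480 = 3612
Σ(formed) = 2×D + 4×452 = 1808 + 2D
ΔH = Σ(broken) − Σ(formed) = (3612) − (1808 + 2D) = +1804 − 2D
Setting this equal to +154 kJ gives 2D = 1650, so D = 825 kJ/mol.

D(C=O) ≈ 825 kJ/mol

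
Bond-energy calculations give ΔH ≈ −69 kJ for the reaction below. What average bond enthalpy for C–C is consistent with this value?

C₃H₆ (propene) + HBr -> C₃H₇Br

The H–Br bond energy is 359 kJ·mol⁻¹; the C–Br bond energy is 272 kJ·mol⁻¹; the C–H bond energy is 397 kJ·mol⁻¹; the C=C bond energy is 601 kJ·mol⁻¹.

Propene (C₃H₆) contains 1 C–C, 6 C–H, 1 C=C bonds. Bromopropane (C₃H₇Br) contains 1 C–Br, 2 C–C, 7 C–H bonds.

D(C–C) ≈ 360 kJ/mol

Let D be the C–C bond energy.
Σ(broken) = 1×D + 6×397 + 1×601 + 1×359 = 3342 + D
Σ(formed) = 1×272 + 2×D + 7×397 = 3051 + 2D
ΔH = Σ(broken) − Σ(formed) = (3342 + D) − (3051 + 2D) = +291 − D
Setting this equal to −69 kJ gives D = 360 kJ/mol.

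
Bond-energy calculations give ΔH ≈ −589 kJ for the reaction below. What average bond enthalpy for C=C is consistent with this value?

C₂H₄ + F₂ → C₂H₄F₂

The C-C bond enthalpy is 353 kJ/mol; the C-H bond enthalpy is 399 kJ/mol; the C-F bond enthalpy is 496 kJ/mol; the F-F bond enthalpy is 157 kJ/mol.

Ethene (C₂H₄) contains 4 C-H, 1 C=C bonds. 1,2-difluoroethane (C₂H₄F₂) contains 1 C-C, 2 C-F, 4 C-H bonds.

Let D be the C=C bond energy.
Σ(broken) = 4×399 + 1×D + 1×157 = 1753 + D
Σ(formed) = 1×353 + 2×496 + 4×399 = 2941
ΔH = Σ(broken) − Σ(formed) = (1753 + D) − (2941) = −1188 + D
Setting this equal to −589 kJ gives D = 599 kJ/mol.

D(C=C) ≈ 599 kJ/mol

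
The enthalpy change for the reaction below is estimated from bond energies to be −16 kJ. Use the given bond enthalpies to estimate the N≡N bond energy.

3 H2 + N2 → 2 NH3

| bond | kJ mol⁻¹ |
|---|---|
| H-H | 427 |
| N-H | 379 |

D(N≡N) ≈ 977 kJ/mol

Let D be the N≡N bond energy.
Σ(broken) = 3×427 + 1×D = 1281 + D
Σ(formed) = 6×379 = 2274
ΔH = Σ(broken) − Σ(formed) = (1281 + D) − (2274) = −993 + D
Setting this equal to −16 kJ gives D = 977 kJ/mol.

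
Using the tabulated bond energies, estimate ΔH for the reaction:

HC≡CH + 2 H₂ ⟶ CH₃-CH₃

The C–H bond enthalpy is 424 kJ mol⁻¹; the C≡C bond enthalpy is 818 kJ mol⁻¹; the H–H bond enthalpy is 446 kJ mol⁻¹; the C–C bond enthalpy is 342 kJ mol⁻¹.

Bonds broken (reactants):
  C≡C: 1 × 818 = 818
  C–H: 2 × 424 = 848
  H–H: 2 × 446 = 892
  Σ(broken) = 2558 kJ
Bonds formed (products):
  C–C: 1 × 342 = 342
  C–H: 6 × 424 = 2544
  Σ(formed) = 2886 kJ
ΔH = Σ(broken) − Σ(formed) = 2558 − 2886 = −328 kJ

ΔH ≈ −328 kJ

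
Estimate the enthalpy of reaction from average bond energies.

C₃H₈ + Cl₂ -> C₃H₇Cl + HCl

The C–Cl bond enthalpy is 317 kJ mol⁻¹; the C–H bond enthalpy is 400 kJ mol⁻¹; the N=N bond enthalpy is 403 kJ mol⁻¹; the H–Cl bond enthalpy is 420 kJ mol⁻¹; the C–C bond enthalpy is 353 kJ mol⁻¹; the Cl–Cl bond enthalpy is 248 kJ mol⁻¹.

ΔH ≈ −89 kJ

Bonds broken (reactants):
  C–C: 2 × 353 = 706
  C–H: 8 × 400 = 3200
  Cl–Cl: 1 × 248 = 248
  Σ(broken) = 4154 kJ
Bonds formed (products):
  C–C: 2 × 353 = 706
  C–Cl: 1 × 317 = 317
  C–H: 7 × 400 = 2800
  H–Cl: 1 × 420 = 420
  Σ(formed) = 4243 kJ
ΔH = Σ(broken) − Σ(formed) = 4154 − 4243 = −89 kJ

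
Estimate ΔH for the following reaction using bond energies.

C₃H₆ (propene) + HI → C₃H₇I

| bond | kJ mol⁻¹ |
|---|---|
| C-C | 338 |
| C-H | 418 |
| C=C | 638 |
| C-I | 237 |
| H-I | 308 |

ΔH ≈ −47 kJ

Bonds broken (reactants):
  C-C: 1 × 338 = 338
  C-H: 6 × 418 = 2508
  C=C: 1 × 638 = 638
  H-I: 1 × 308 = 308
  Σ(broken) = 3792 kJ
Bonds formed (products):
  C-C: 2 × 338 = 676
  C-H: 7 × 418 = 2926
  C-I: 1 × 237 = 237
  Σ(formed) = 3839 kJ
ΔH = Σ(broken) − Σ(formed) = 3792 − 3839 = −47 kJ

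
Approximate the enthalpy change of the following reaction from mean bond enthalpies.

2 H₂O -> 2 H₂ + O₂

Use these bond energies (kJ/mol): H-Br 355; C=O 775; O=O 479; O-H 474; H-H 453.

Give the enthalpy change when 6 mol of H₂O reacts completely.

Bonds broken (reactants):
  O-H: 4 × 474 = 1896
  Σ(broken) = 1896 kJ
Bonds formed (products):
  H-H: 2 × 453 = 906
  O=O: 1 × 479 = 479
  Σ(formed) = 1385 kJ
ΔH = Σ(broken) − Σ(formed) = 1896 − 1385 = +511 kJ
For 3× the reaction as written: 3 × (+511) = +1533 kJ

ΔH = +1533 kJ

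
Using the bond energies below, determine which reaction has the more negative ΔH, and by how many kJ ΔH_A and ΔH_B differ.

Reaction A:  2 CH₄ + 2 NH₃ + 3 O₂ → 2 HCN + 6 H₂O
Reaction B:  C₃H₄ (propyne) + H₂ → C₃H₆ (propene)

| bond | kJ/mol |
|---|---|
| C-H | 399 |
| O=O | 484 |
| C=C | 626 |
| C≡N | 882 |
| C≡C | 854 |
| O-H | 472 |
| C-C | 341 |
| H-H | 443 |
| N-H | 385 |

Reaction A, by 1145 kJ

Reaction A:
  Bonds broken (reactants):
    C-H: 8 × 399 = 3192
    N-H: 6 × 385 = 2310
    O=O: 3 × 484 = 1452
    Σ(broken) = 6954 kJ
  Bonds formed (products):
    C≡N: 2 × 882 = 1764
    C-H: 2 × 399 = 798
    O-H: 12 × 472 = 5664
    Σ(formed) = 8226 kJ
  ΔH_A = 6954 − 8226 = −1272 kJ
Reaction B:
  Bonds broken (reactants):
    C≡C: 1 × 854 = 854
    C-C: 1 × 341 = 341
    C-H: 4 × 399 = 1596
    H-H: 1 × 443 = 443
    Σ(broken) = 3234 kJ
  Bonds formed (products):
    C-C: 1 × 341 = 341
    C-H: 6 × 399 = 2394
    C=C: 1 × 626 = 626
    Σ(formed) = 3361 kJ
  ΔH_B = 3234 − 3361 = −127 kJ
ΔH_A − ΔH_B = −1145 kJ, so reaction A has the more negative ΔH; |ΔH_A − ΔH_B| = 1145 kJ.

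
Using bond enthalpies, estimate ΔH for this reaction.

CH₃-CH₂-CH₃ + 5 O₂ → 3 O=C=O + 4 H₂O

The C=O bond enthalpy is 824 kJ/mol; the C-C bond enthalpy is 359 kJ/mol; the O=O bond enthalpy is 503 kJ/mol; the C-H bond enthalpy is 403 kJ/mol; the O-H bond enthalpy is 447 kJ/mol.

ΔH ≈ −2063 kJ

Bonds broken (reactants):
  C-C: 2 × 359 = 718
  C-H: 8 × 403 = 3224
  O=O: 5 × 503 = 2515
  Σ(broken) = 6457 kJ
Bonds formed (products):
  C=O: 6 × 824 = 4944
  O-H: 8 × 447 = 3576
  Σ(formed) = 8520 kJ
ΔH = Σ(broken) − Σ(formed) = 6457 − 8520 = −2063 kJ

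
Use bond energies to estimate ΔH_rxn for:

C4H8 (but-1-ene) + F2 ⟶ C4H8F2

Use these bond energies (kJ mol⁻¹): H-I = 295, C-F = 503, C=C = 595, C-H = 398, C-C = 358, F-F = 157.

Bonds broken (reactants):
  C-C: 2 × 358 = 716
  C-H: 8 × 398 = 3184
  C=C: 1 × 595 = 595
  F-F: 1 × 157 = 157
  Σ(broken) = 4652 kJ
Bonds formed (products):
  C-C: 3 × 358 = 1074
  C-F: 2 × 503 = 1006
  C-H: 8 × 398 = 3184
  Σ(formed) = 5264 kJ
ΔH = Σ(broken) − Σ(formed) = 4652 − 5264 = −612 kJ

ΔH ≈ −612 kJ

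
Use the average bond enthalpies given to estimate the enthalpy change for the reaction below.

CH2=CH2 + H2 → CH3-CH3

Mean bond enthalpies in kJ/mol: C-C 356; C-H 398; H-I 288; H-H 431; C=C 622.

Bonds broken (reactants):
  C-H: 4 × 398 = 1592
  C=C: 1 × 622 = 622
  H-H: 1 × 431 = 431
  Σ(broken) = 2645 kJ
Bonds formed (products):
  C-C: 1 × 356 = 356
  C-H: 6 × 398 = 2388
  Σ(formed) = 2744 kJ
ΔH = Σ(broken) − Σ(formed) = 2645 − 2744 = −99 kJ

ΔH ≈ −99 kJ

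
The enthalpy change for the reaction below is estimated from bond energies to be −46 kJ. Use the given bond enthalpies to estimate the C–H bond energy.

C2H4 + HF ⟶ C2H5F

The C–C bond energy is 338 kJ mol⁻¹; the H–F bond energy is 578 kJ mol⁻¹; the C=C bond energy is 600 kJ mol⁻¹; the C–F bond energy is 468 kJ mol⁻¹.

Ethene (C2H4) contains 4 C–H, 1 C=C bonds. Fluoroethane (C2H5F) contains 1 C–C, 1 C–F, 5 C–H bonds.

Let D be the C–H bond energy.
Σ(broken) = 4×D + 1×600 + 1×578 = 1178 + 4D
Σ(formed) = 1×338 + 1×468 + 5×D = 806 + 5D
ΔH = Σ(broken) − Σ(formed) = (1178 + 4D) − (806 + 5D) = +372 − D
Setting this equal to −46 kJ gives D = 418 kJ/mol.

D(C–H) ≈ 418 kJ/mol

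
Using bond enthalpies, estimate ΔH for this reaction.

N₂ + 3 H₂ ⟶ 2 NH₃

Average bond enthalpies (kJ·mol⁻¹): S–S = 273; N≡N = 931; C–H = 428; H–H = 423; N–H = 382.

ΔH ≈ −92 kJ

Bonds broken (reactants):
  H–H: 3 × 423 = 1269
  N≡N: 1 × 931 = 931
  Σ(broken) = 2200 kJ
Bonds formed (products):
  N–H: 6 × 382 = 2292
  Σ(formed) = 2292 kJ
ΔH = Σ(broken) − Σ(formed) = 2200 − 2292 = −92 kJ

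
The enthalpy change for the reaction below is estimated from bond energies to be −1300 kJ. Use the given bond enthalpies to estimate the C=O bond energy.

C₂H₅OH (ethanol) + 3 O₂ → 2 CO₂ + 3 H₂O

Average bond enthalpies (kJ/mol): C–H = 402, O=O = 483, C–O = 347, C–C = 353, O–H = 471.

Let D be the C=O bond energy.
Σ(broken) = 1×353 + 5×402 + 1×347 + 1×471 + 3×483 = 4630
Σ(formed) = 4×D + 6×471 = 2826 + 4D
ΔH = Σ(broken) − Σ(formed) = (4630) − (2826 + 4D) = +1804 − 4D
Setting this equal to −1300 kJ gives 4D = 3104, so D = 776 kJ/mol.

D(C=O) ≈ 776 kJ/mol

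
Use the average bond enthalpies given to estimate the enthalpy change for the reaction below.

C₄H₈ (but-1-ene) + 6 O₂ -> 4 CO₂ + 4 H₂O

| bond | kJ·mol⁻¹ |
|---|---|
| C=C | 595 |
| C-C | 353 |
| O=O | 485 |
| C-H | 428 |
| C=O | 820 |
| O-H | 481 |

Bonds broken (reactants):
  C-C: 2 × 353 = 706
  C-H: 8 × 428 = 3424
  C=C: 1 × 595 = 595
  O=O: 6 × 485 = 2910
  Σ(broken) = 7635 kJ
Bonds formed (products):
  C=O: 8 × 820 = 6560
  O-H: 8 × 481 = 3848
  Σ(formed) = 10408 kJ
ΔH = Σ(broken) − Σ(formed) = 7635 − 10408 = −2773 kJ

ΔH ≈ −2773 kJ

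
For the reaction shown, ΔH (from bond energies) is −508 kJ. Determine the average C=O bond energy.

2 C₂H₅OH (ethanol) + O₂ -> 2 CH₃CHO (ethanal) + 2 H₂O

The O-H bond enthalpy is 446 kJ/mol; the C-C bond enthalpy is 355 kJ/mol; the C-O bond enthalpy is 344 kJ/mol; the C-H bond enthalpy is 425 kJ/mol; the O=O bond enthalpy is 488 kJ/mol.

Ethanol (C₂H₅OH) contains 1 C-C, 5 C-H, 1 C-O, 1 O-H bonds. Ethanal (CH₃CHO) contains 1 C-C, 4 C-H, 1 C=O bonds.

D(C=O) ≈ 821 kJ/mol

Let D be the C=O bond energy.
Σ(broken) = 2×355 + 10×425 + 2×344 + 2×446 + 1×488 = 7028
Σ(formed) = 2×355 + 8×425 + 2×D + 4×446 = 5894 + 2D
ΔH = Σ(broken) − Σ(formed) = (7028) − (5894 + 2D) = +1134 − 2D
Setting this equal to −508 kJ gives 2D = 1642, so D = 821 kJ/mol.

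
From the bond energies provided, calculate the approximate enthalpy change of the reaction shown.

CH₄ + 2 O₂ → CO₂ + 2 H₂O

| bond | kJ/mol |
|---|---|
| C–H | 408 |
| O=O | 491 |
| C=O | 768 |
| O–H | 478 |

Bonds broken (reactants):
  C–H: 4 × 408 = 1632
  O=O: 2 × 491 = 982
  Σ(broken) = 2614 kJ
Bonds formed (products):
  C=O: 2 × 768 = 1536
  O–H: 4 × 478 = 1912
  Σ(formed) = 3448 kJ
ΔH = Σ(broken) − Σ(formed) = 2614 − 3448 = −834 kJ

ΔH ≈ −834 kJ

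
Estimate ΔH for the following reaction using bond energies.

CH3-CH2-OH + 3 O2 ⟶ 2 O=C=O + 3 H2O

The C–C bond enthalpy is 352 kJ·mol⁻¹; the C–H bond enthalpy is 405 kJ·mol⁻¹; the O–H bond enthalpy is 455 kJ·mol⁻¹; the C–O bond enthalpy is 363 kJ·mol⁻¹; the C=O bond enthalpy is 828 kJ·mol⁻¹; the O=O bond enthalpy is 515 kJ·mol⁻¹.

Bonds broken (reactants):
  C–C: 1 × 352 = 352
  C–H: 5 × 405 = 2025
  C–O: 1 × 363 = 363
  O–H: 1 × 455 = 455
  O=O: 3 × 515 = 1545
  Σ(broken) = 4740 kJ
Bonds formed (products):
  C=O: 4 × 828 = 3312
  O–H: 6 × 455 = 2730
  Σ(formed) = 6042 kJ
ΔH = Σ(broken) − Σ(formed) = 4740 − 6042 = −1302 kJ

ΔH ≈ −1302 kJ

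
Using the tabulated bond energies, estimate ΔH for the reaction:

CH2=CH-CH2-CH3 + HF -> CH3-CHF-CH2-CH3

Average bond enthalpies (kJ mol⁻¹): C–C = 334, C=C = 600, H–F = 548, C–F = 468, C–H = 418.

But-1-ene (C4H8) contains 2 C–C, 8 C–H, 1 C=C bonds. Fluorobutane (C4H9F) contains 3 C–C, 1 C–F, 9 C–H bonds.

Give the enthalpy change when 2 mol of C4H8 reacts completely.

ΔH = −144 kJ

Bonds broken (reactants):
  C–C: 2 × 334 = 668
  C–H: 8 × 418 = 3344
  C=C: 1 × 600 = 600
  H–F: 1 × 548 = 548
  Σ(broken) = 5160 kJ
Bonds formed (products):
  C–C: 3 × 334 = 1002
  C–F: 1 × 468 = 468
  C–H: 9 × 418 = 3762
  Σ(formed) = 5232 kJ
ΔH = Σ(broken) − Σ(formed) = 5160 − 5232 = −72 kJ
For 2× the reaction as written: 2 × (−72) = −144 kJ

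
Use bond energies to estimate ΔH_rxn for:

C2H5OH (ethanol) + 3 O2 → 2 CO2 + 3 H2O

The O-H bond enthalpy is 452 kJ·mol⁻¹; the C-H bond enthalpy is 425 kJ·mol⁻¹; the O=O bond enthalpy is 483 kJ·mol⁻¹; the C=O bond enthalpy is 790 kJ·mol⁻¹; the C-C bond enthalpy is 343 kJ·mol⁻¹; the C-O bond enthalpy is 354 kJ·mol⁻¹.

ΔH ≈ −1149 kJ

Bonds broken (reactants):
  C-C: 1 × 343 = 343
  C-H: 5 × 425 = 2125
  C-O: 1 × 354 = 354
  O-H: 1 × 452 = 452
  O=O: 3 × 483 = 1449
  Σ(broken) = 4723 kJ
Bonds formed (products):
  C=O: 4 × 790 = 3160
  O-H: 6 × 452 = 2712
  Σ(formed) = 5872 kJ
ΔH = Σ(broken) − Σ(formed) = 4723 − 5872 = −1149 kJ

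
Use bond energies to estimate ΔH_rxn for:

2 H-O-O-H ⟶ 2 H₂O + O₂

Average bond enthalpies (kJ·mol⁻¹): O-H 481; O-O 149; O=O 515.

ΔH ≈ −217 kJ

Bonds broken (reactants):
  O-H: 4 × 481 = 1924
  O-O: 2 × 149 = 298
  Σ(broken) = 2222 kJ
Bonds formed (products):
  O-H: 4 × 481 = 1924
  O=O: 1 × 515 = 515
  Σ(formed) = 2439 kJ
ΔH = Σ(broken) − Σ(formed) = 2222 − 2439 = −217 kJ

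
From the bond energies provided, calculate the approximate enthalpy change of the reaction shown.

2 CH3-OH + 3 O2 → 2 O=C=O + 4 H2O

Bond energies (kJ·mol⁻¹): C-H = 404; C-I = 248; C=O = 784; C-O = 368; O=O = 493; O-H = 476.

Bonds broken (reactants):
  C-H: 6 × 404 = 2424
  C-O: 2 × 368 = 736
  O-H: 2 × 476 = 952
  O=O: 3 × 493 = 1479
  Σ(broken) = 5591 kJ
Bonds formed (products):
  C=O: 4 × 784 = 3136
  O-H: 8 × 476 = 3808
  Σ(formed) = 6944 kJ
ΔH = Σ(broken) − Σ(formed) = 5591 − 6944 = −1353 kJ

ΔH ≈ −1353 kJ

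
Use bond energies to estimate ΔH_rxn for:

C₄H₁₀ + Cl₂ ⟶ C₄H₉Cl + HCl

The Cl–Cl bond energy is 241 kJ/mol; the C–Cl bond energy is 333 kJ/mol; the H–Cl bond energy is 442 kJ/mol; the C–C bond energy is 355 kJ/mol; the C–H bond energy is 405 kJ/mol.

ΔH ≈ −129 kJ

Bonds broken (reactants):
  C–C: 3 × 355 = 1065
  C–H: 10 × 405 = 4050
  Cl–Cl: 1 × 241 = 241
  Σ(broken) = 5356 kJ
Bonds formed (products):
  C–C: 3 × 355 = 1065
  C–Cl: 1 × 333 = 333
  C–H: 9 × 405 = 3645
  H–Cl: 1 × 442 = 442
  Σ(formed) = 5485 kJ
ΔH = Σ(broken) − Σ(formed) = 5356 − 5485 = −129 kJ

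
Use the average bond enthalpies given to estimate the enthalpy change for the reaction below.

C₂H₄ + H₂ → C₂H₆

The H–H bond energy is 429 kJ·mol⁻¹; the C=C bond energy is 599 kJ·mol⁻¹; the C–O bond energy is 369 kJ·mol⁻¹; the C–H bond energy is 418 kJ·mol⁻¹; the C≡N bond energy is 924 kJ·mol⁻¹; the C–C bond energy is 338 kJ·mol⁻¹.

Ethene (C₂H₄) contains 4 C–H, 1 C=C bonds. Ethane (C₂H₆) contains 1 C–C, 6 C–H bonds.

ΔH ≈ −146 kJ

Bonds broken (reactants):
  C–H: 4 × 418 = 1672
  C=C: 1 × 599 = 599
  H–H: 1 × 429 = 429
  Σ(broken) = 2700 kJ
Bonds formed (products):
  C–C: 1 × 338 = 338
  C–H: 6 × 418 = 2508
  Σ(formed) = 2846 kJ
ΔH = Σ(broken) − Σ(formed) = 2700 − 2846 = −146 kJ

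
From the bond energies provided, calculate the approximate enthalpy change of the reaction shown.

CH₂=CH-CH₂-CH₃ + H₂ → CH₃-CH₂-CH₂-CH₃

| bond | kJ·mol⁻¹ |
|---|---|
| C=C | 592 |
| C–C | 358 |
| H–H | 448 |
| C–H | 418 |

Bonds broken (reactants):
  C–C: 2 × 358 = 716
  C–H: 8 × 418 = 3344
  C=C: 1 × 592 = 592
  H–H: 1 × 448 = 448
  Σ(broken) = 5100 kJ
Bonds formed (products):
  C–C: 3 × 358 = 1074
  C–H: 10 × 418 = 4180
  Σ(formed) = 5254 kJ
ΔH = Σ(broken) − Σ(formed) = 5100 − 5254 = −154 kJ

ΔH ≈ −154 kJ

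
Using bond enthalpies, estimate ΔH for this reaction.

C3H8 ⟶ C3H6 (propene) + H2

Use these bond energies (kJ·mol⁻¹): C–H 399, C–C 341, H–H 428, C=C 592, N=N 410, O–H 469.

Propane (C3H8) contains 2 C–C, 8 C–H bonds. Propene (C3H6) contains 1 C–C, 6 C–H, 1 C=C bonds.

ΔH ≈ +119 kJ

Bonds broken (reactants):
  C–C: 2 × 341 = 682
  C–H: 8 × 399 = 3192
  Σ(broken) = 3874 kJ
Bonds formed (products):
  C–C: 1 × 341 = 341
  C–H: 6 × 399 = 2394
  C=C: 1 × 592 = 592
  H–H: 1 × 428 = 428
  Σ(formed) = 3755 kJ
ΔH = Σ(broken) − Σ(formed) = 3874 − 3755 = +119 kJ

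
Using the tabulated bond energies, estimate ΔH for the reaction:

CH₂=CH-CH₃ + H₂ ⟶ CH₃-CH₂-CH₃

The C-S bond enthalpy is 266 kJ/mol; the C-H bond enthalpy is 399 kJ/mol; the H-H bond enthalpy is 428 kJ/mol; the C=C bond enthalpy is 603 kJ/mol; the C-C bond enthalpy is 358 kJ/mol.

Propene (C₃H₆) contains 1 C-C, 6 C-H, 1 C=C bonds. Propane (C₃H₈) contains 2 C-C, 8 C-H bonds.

Bonds broken (reactants):
  C-C: 1 × 358 = 358
  C-H: 6 × 399 = 2394
  C=C: 1 × 603 = 603
  H-H: 1 × 428 = 428
  Σ(broken) = 3783 kJ
Bonds formed (products):
  C-C: 2 × 358 = 716
  C-H: 8 × 399 = 3192
  Σ(formed) = 3908 kJ
ΔH = Σ(broken) − Σ(formed) = 3783 − 3908 = −125 kJ

ΔH ≈ −125 kJ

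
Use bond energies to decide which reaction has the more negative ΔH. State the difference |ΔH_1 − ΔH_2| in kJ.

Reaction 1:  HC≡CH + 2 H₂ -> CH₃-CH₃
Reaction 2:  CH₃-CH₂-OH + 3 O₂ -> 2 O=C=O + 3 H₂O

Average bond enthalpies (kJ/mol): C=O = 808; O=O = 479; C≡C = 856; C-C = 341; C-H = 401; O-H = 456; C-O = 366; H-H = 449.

Reaction 1:
  Bonds broken (reactants):
    C≡C: 1 × 856 = 856
    C-H: 2 × 401 = 802
    H-H: 2 × 449 = 898
    Σ(broken) = 2556 kJ
  Bonds formed (products):
    C-C: 1 × 341 = 341
    C-H: 6 × 401 = 2406
    Σ(formed) = 2747 kJ
  ΔH_1 = 2556 − 2747 = −191 kJ
Reaction 2:
  Bonds broken (reactants):
    C-C: 1 × 341 = 341
    C-H: 5 × 401 = 2005
    C-O: 1 × 366 = 366
    O-H: 1 × 456 = 456
    O=O: 3 × 479 = 1437
    Σ(broken) = 4605 kJ
  Bonds formed (products):
    C=O: 4 × 808 = 3232
    O-H: 6 × 456 = 2736
    Σ(formed) = 5968 kJ
  ΔH_2 = 4605 − 5968 = −1363 kJ
ΔH_1 − ΔH_2 = +1172 kJ, so reaction 2 has the more negative ΔH; |ΔH_1 − ΔH_2| = 1172 kJ.

Reaction 2, by 1172 kJ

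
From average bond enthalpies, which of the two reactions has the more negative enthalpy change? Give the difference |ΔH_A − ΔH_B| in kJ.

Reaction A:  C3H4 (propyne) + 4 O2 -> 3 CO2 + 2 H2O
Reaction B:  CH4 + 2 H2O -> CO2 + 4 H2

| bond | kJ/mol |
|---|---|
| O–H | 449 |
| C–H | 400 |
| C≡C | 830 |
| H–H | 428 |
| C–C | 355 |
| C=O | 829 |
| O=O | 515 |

Reaction A:
  Bonds broken (reactants):
    C≡C: 1 × 830 = 830
    C–C: 1 × 355 = 355
    C–H: 4 × 400 = 1600
    O=O: 4 × 515 = 2060
    Σ(broken) = 4845 kJ
  Bonds formed (products):
    C=O: 6 × 829 = 4974
    O–H: 4 × 449 = 1796
    Σ(formed) = 6770 kJ
  ΔH_A = 4845 − 6770 = −1925 kJ
Reaction B:
  Bonds broken (reactants):
    C–H: 4 × 400 = 1600
    O–H: 4 × 449 = 1796
    Σ(broken) = 3396 kJ
  Bonds formed (products):
    C=O: 2 × 829 = 1658
    H–H: 4 × 428 = 1712
    Σ(formed) = 3370 kJ
  ΔH_B = 3396 − 3370 = +26 kJ
ΔH_A − ΔH_B = −1951 kJ, so reaction A has the more negative ΔH; |ΔH_A − ΔH_B| = 1951 kJ.

Reaction A, by 1951 kJ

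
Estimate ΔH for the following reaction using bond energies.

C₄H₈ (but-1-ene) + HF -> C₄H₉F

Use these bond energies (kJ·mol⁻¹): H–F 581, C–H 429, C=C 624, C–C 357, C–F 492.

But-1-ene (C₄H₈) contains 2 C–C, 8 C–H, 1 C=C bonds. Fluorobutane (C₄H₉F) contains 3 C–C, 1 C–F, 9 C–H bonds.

ΔH ≈ −73 kJ

Bonds broken (reactants):
  C–C: 2 × 357 = 714
  C–H: 8 × 429 = 3432
  C=C: 1 × 624 = 624
  H–F: 1 × 581 = 581
  Σ(broken) = 5351 kJ
Bonds formed (products):
  C–C: 3 × 357 = 1071
  C–F: 1 × 492 = 492
  C–H: 9 × 429 = 3861
  Σ(formed) = 5424 kJ
ΔH = Σ(broken) − Σ(formed) = 5351 − 5424 = −73 kJ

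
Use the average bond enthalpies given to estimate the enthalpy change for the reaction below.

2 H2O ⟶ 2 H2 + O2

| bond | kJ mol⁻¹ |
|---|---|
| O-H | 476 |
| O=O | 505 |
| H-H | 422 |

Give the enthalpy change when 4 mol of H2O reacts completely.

ΔH = +1110 kJ

Bonds broken (reactants):
  O-H: 4 × 476 = 1904
  Σ(broken) = 1904 kJ
Bonds formed (products):
  H-H: 2 × 422 = 844
  O=O: 1 × 505 = 505
  Σ(formed) = 1349 kJ
ΔH = Σ(broken) − Σ(formed) = 1904 − 1349 = +555 kJ
For 2× the reaction as written: 2 × (+555) = +1110 kJ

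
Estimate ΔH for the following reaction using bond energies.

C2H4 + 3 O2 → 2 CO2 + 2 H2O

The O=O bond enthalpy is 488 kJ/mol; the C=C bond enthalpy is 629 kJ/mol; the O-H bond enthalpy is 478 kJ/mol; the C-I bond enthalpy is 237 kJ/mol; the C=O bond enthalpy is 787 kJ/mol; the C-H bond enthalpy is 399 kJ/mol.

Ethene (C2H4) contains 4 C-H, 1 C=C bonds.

ΔH ≈ −1371 kJ

Bonds broken (reactants):
  C-H: 4 × 399 = 1596
  C=C: 1 × 629 = 629
  O=O: 3 × 488 = 1464
  Σ(broken) = 3689 kJ
Bonds formed (products):
  C=O: 4 × 787 = 3148
  O-H: 4 × 478 = 1912
  Σ(formed) = 5060 kJ
ΔH = Σ(broken) − Σ(formed) = 3689 − 5060 = −1371 kJ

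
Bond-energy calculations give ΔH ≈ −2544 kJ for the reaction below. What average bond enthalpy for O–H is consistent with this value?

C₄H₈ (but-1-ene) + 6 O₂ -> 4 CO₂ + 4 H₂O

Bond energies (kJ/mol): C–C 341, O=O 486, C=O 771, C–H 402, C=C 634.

Let D be the O–H bond energy.
Σ(broken) = 2×341 + 8×402 + 1×634 + 6×486 = 7448
Σ(formed) = 8×771 + 8×D = 6168 + 8D
ΔH = Σ(broken) − Σ(formed) = (7448) − (6168 + 8D) = +1280 − 8D
Setting this equal to −2544 kJ gives 8D = 3824, so D = 478 kJ/mol.

D(O–H) ≈ 478 kJ/mol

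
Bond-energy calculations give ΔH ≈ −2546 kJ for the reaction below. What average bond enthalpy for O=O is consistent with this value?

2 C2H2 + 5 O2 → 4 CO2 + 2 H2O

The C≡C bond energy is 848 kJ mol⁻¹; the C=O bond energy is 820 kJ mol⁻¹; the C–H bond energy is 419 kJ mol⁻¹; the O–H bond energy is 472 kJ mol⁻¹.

Let D be the O=O bond energy.
Σ(broken) = 2×848 + 4×419 + 5×D = 3372 + 5D
Σ(formed) = 8×820 + 4×472 = 8448
ΔH = Σ(broken) − Σ(formed) = (3372 + 5D) − (8448) = −5076 + 5D
Setting this equal to −2546 kJ gives 5D = 2530, so D = 506 kJ/mol.

D(O=O) ≈ 506 kJ/mol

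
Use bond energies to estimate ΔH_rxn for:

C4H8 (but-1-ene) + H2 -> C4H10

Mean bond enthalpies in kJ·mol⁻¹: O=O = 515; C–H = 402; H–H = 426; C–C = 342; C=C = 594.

ΔH ≈ −126 kJ

Bonds broken (reactants):
  C–C: 2 × 342 = 684
  C–H: 8 × 402 = 3216
  C=C: 1 × 594 = 594
  H–H: 1 × 426 = 426
  Σ(broken) = 4920 kJ
Bonds formed (products):
  C–C: 3 × 342 = 1026
  C–H: 10 × 402 = 4020
  Σ(formed) = 5046 kJ
ΔH = Σ(broken) − Σ(formed) = 4920 − 5046 = −126 kJ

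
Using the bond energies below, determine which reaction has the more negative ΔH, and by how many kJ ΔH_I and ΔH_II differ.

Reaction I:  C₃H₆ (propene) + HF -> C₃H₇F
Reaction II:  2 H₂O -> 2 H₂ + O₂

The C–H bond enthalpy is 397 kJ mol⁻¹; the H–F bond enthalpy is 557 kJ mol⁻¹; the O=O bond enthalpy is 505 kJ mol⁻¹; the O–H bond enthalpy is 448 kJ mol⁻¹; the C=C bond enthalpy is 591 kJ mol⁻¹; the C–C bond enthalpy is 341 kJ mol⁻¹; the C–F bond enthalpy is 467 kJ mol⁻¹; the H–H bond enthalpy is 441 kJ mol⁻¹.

Reaction I:
  Bonds broken (reactants):
    C–C: 1 × 341 = 341
    C–H: 6 × 397 = 2382
    C=C: 1 × 591 = 591
    H–F: 1 × 557 = 557
    Σ(broken) = 3871 kJ
  Bonds formed (products):
    C–C: 2 × 341 = 682
    C–F: 1 × 467 = 467
    C–H: 7 × 397 = 2779
    Σ(formed) = 3928 kJ
  ΔH_I = 3871 − 3928 = −57 kJ
Reaction II:
  Bonds broken (reactants):
    O–H: 4 × 448 = 1792
    Σ(broken) = 1792 kJ
  Bonds formed (products):
    H–H: 2 × 441 = 882
    O=O: 1 × 505 = 505
    Σ(formed) = 1387 kJ
  ΔH_II = 1792 − 1387 = +405 kJ
ΔH_I − ΔH_II = −462 kJ, so reaction I has the more negative ΔH; |ΔH_I − ΔH_II| = 462 kJ.

Reaction I, by 462 kJ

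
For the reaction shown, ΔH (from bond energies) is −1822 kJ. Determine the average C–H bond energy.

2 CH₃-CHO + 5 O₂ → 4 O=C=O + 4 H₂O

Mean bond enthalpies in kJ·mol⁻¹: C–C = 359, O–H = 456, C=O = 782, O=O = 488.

Let D be the C–H bond energy.
Σ(broken) = 2×359 + 8×D + 2×782 + 5×488 = 4722 + 8D
Σ(formed) = 8×782 + 8×456 = 9904
ΔH = Σ(broken) − Σ(formed) = (4722 + 8D) − (9904) = −5182 + 8D
Setting this equal to −1822 kJ gives 8D = 3360, so D = 420 kJ/mol.

D(C–H) ≈ 420 kJ/mol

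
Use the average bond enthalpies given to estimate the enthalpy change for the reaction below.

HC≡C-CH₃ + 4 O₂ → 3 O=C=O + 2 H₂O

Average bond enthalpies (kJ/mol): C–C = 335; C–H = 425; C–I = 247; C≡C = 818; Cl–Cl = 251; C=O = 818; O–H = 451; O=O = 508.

ΔH ≈ −1827 kJ

Bonds broken (reactants):
  C≡C: 1 × 818 = 818
  C–C: 1 × 335 = 335
  C–H: 4 × 425 = 1700
  O=O: 4 × 508 = 2032
  Σ(broken) = 4885 kJ
Bonds formed (products):
  C=O: 6 × 818 = 4908
  O–H: 4 × 451 = 1804
  Σ(formed) = 6712 kJ
ΔH = Σ(broken) − Σ(formed) = 4885 − 6712 = −1827 kJ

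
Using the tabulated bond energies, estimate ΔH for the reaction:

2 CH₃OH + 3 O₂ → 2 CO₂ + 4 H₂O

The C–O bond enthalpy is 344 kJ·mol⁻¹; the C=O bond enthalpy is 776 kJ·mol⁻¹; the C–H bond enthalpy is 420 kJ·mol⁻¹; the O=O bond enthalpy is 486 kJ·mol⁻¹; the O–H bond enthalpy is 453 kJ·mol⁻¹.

Bonds broken (reactants):
  C–H: 6 × 420 = 2520
  C–O: 2 × 344 = 688
  O–H: 2 × 453 = 906
  O=O: 3 × 486 = 1458
  Σ(broken) = 5572 kJ
Bonds formed (products):
  C=O: 4 × 776 = 3104
  O–H: 8 × 453 = 3624
  Σ(formed) = 6728 kJ
ΔH = Σ(broken) − Σ(formed) = 5572 − 6728 = −1156 kJ

ΔH ≈ −1156 kJ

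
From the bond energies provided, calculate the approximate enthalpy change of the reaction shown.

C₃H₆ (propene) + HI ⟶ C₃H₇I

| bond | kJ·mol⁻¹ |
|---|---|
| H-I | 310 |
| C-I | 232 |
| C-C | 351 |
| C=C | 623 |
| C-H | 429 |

Bonds broken (reactants):
  C-C: 1 × 351 = 351
  C-H: 6 × 429 = 2574
  C=C: 1 × 623 = 623
  H-I: 1 × 310 = 310
  Σ(broken) = 3858 kJ
Bonds formed (products):
  C-C: 2 × 351 = 702
  C-H: 7 × 429 = 3003
  C-I: 1 × 232 = 232
  Σ(formed) = 3937 kJ
ΔH = Σ(broken) − Σ(formed) = 3858 − 3937 = −79 kJ

ΔH ≈ −79 kJ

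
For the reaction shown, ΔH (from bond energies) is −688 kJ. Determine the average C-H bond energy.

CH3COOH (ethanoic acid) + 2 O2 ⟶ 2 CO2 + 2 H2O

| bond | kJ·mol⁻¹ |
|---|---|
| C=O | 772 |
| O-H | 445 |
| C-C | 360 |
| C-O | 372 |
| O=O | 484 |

D(C-H) ≈ 421 kJ/mol

Let D be the C-H bond energy.
Σ(broken) = 1×360 + 3×D + 1×372 + 1×772 + 1×445 + 2×484 = 2917 + 3D
Σ(formed) = 4×772 + 4×445 = 4868
ΔH = Σ(broken) − Σ(formed) = (2917 + 3D) − (4868) = −1951 + 3D
Setting this equal to −688 kJ gives 3D = 1263, so D = 421 kJ/mol.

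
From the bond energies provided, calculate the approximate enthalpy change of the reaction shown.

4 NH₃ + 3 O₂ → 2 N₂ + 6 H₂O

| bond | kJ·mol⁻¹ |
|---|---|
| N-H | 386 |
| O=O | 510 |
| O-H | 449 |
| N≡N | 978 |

ΔH ≈ −1182 kJ

Bonds broken (reactants):
  N-H: 12 × 386 = 4632
  O=O: 3 × 510 = 1530
  Σ(broken) = 6162 kJ
Bonds formed (products):
  N≡N: 2 × 978 = 1956
  O-H: 12 × 449 = 5388
  Σ(formed) = 7344 kJ
ΔH = Σ(broken) − Σ(formed) = 6162 − 7344 = −1182 kJ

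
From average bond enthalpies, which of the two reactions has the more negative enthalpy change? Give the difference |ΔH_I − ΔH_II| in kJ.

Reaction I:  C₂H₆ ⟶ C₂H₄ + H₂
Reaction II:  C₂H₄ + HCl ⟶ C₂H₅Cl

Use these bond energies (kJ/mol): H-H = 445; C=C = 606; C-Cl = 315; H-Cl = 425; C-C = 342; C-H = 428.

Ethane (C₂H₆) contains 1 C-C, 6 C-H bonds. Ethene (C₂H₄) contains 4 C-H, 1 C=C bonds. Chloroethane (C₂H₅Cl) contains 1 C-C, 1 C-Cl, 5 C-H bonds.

Reaction I:
  Bonds broken (reactants):
    C-C: 1 × 342 = 342
    C-H: 6 × 428 = 2568
    Σ(broken) = 2910 kJ
  Bonds formed (products):
    C-H: 4 × 428 = 1712
    C=C: 1 × 606 = 606
    H-H: 1 × 445 = 445
    Σ(formed) = 2763 kJ
  ΔH_I = 2910 − 2763 = +147 kJ
Reaction II:
  Bonds broken (reactants):
    C-H: 4 × 428 = 1712
    C=C: 1 × 606 = 606
    H-Cl: 1 × 425 = 425
    Σ(broken) = 2743 kJ
  Bonds formed (products):
    C-C: 1 × 342 = 342
    C-Cl: 1 × 315 = 315
    C-H: 5 × 428 = 2140
    Σ(formed) = 2797 kJ
  ΔH_II = 2743 − 2797 = −54 kJ
ΔH_I − ΔH_II = +201 kJ, so reaction II has the more negative ΔH; |ΔH_I − ΔH_II| = 201 kJ.

Reaction II, by 201 kJ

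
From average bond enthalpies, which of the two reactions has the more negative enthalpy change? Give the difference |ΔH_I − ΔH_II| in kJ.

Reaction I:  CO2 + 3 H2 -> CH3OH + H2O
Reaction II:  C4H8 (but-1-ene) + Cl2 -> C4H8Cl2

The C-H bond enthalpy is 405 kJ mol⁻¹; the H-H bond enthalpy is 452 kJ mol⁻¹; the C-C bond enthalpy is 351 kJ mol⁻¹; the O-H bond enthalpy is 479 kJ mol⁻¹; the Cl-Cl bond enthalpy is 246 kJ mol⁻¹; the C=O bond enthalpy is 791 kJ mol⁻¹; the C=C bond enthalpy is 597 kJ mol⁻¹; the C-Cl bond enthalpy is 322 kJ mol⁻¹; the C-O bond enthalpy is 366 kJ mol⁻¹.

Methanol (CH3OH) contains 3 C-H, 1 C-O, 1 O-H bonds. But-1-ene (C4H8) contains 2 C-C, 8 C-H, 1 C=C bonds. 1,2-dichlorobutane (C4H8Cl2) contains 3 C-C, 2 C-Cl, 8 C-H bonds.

Reaction II, by 72 kJ

Reaction I:
  Bonds broken (reactants):
    C=O: 2 × 791 = 1582
    H-H: 3 × 452 = 1356
    Σ(broken) = 2938 kJ
  Bonds formed (products):
    C-H: 3 × 405 = 1215
    C-O: 1 × 366 = 366
    O-H: 3 × 479 = 1437
    Σ(formed) = 3018 kJ
  ΔH_I = 2938 − 3018 = −80 kJ
Reaction II:
  Bonds broken (reactants):
    C-C: 2 × 351 = 702
    C-H: 8 × 405 = 3240
    C=C: 1 × 597 = 597
    Cl-Cl: 1 × 246 = 246
    Σ(broken) = 4785 kJ
  Bonds formed (products):
    C-C: 3 × 351 = 1053
    C-Cl: 2 × 322 = 644
    C-H: 8 × 405 = 3240
    Σ(formed) = 4937 kJ
  ΔH_II = 4785 − 4937 = −152 kJ
ΔH_I − ΔH_II = +72 kJ, so reaction II has the more negative ΔH; |ΔH_I − ΔH_II| = 72 kJ.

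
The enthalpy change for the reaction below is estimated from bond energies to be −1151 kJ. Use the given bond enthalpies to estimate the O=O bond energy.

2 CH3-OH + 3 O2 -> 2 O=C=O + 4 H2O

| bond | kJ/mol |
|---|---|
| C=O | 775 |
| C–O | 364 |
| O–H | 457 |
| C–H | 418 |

Let D be the O=O bond energy.
Σ(broken) = 6×418 + 2×364 + 2×457 + 3×D = 4150 + 3D
Σ(formed) = 4×775 + 8×457 = 6756
ΔH = Σ(broken) − Σ(formed) = (4150 + 3D) − (6756) = −2606 + 3D
Setting this equal to −1151 kJ gives 3D = 1455, so D = 485 kJ/mol.

D(O=O) ≈ 485 kJ/mol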